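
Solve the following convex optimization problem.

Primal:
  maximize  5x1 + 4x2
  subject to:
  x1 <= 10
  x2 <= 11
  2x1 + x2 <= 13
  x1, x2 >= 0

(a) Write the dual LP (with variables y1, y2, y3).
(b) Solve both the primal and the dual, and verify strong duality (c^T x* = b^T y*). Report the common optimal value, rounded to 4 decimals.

The standard primal-dual pair for 'max c^T x s.t. A x <= b, x >= 0' is:
  Dual:  min b^T y  s.t.  A^T y >= c,  y >= 0.

So the dual LP is:
  minimize  10y1 + 11y2 + 13y3
  subject to:
    y1 + 2y3 >= 5
    y2 + y3 >= 4
    y1, y2, y3 >= 0

Solving the primal: x* = (1, 11).
  primal value c^T x* = 49.
Solving the dual: y* = (0, 1.5, 2.5).
  dual value b^T y* = 49.
Strong duality: c^T x* = b^T y*. Confirmed.

49


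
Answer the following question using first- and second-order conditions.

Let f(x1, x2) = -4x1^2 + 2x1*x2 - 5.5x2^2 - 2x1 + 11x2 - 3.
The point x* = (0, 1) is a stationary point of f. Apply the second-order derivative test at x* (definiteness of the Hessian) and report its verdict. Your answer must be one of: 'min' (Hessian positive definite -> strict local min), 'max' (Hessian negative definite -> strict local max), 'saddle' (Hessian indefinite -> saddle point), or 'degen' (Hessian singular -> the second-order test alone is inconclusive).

Compute the Hessian H = grad^2 f:
  H = [[-8, 2], [2, -11]]
Verify stationarity: grad f(x*) = H x* + g = (0, 0).
Eigenvalues of H: -12, -7.
Both eigenvalues < 0, so H is negative definite -> x* is a strict local max.

max


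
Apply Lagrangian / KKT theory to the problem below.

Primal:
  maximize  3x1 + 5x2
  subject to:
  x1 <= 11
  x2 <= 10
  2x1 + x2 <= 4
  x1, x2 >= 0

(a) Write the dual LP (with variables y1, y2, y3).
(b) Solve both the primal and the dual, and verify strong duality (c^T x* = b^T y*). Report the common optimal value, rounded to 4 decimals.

The standard primal-dual pair for 'max c^T x s.t. A x <= b, x >= 0' is:
  Dual:  min b^T y  s.t.  A^T y >= c,  y >= 0.

So the dual LP is:
  minimize  11y1 + 10y2 + 4y3
  subject to:
    y1 + 2y3 >= 3
    y2 + y3 >= 5
    y1, y2, y3 >= 0

Solving the primal: x* = (0, 4).
  primal value c^T x* = 20.
Solving the dual: y* = (0, 0, 5).
  dual value b^T y* = 20.
Strong duality: c^T x* = b^T y*. Confirmed.

20


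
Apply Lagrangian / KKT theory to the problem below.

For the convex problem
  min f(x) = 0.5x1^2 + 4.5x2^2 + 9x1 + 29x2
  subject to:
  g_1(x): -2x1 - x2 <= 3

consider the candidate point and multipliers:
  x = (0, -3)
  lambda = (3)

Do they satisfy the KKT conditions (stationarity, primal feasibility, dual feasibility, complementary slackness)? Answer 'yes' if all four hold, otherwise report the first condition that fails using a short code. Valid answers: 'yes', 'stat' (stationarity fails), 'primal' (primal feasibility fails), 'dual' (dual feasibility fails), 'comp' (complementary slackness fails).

Gradient of f: grad f(x) = Q x + c = (9, 2)
Constraint values g_i(x) = a_i^T x - b_i:
  g_1((0, -3)) = 0
Stationarity residual: grad f(x) + sum_i lambda_i a_i = (3, -1)
  -> stationarity FAILS
Primal feasibility (all g_i <= 0): OK
Dual feasibility (all lambda_i >= 0): OK
Complementary slackness (lambda_i * g_i(x) = 0 for all i): OK

Verdict: the first failing condition is stationarity -> stat.

stat


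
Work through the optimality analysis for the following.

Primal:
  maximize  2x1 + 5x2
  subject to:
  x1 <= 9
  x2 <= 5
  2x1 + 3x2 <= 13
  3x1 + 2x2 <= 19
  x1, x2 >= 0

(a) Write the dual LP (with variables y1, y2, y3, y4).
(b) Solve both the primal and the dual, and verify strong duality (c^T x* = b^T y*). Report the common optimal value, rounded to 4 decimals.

The standard primal-dual pair for 'max c^T x s.t. A x <= b, x >= 0' is:
  Dual:  min b^T y  s.t.  A^T y >= c,  y >= 0.

So the dual LP is:
  minimize  9y1 + 5y2 + 13y3 + 19y4
  subject to:
    y1 + 2y3 + 3y4 >= 2
    y2 + 3y3 + 2y4 >= 5
    y1, y2, y3, y4 >= 0

Solving the primal: x* = (0, 4.3333).
  primal value c^T x* = 21.6667.
Solving the dual: y* = (0, 0, 1.6667, 0).
  dual value b^T y* = 21.6667.
Strong duality: c^T x* = b^T y*. Confirmed.

21.6667


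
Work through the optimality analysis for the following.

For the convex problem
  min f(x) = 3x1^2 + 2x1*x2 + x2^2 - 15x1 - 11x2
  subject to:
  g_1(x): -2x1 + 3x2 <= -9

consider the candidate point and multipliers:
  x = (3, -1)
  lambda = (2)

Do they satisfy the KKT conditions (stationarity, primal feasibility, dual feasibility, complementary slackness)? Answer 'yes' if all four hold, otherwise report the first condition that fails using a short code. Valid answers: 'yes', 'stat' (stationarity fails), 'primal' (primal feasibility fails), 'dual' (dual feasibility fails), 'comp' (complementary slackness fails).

Gradient of f: grad f(x) = Q x + c = (1, -7)
Constraint values g_i(x) = a_i^T x - b_i:
  g_1((3, -1)) = 0
Stationarity residual: grad f(x) + sum_i lambda_i a_i = (-3, -1)
  -> stationarity FAILS
Primal feasibility (all g_i <= 0): OK
Dual feasibility (all lambda_i >= 0): OK
Complementary slackness (lambda_i * g_i(x) = 0 for all i): OK

Verdict: the first failing condition is stationarity -> stat.

stat


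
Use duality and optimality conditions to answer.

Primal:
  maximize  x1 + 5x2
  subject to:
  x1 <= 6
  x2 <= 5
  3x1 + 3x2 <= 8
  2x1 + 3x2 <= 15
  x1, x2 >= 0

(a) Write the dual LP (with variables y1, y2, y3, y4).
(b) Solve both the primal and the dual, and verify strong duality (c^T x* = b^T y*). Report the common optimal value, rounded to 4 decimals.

The standard primal-dual pair for 'max c^T x s.t. A x <= b, x >= 0' is:
  Dual:  min b^T y  s.t.  A^T y >= c,  y >= 0.

So the dual LP is:
  minimize  6y1 + 5y2 + 8y3 + 15y4
  subject to:
    y1 + 3y3 + 2y4 >= 1
    y2 + 3y3 + 3y4 >= 5
    y1, y2, y3, y4 >= 0

Solving the primal: x* = (0, 2.6667).
  primal value c^T x* = 13.3333.
Solving the dual: y* = (0, 0, 1.6667, 0).
  dual value b^T y* = 13.3333.
Strong duality: c^T x* = b^T y*. Confirmed.

13.3333


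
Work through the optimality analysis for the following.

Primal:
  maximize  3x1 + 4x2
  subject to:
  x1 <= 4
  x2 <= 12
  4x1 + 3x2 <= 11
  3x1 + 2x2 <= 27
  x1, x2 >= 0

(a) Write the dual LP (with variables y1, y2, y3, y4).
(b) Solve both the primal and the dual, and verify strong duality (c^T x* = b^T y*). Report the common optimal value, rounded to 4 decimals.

The standard primal-dual pair for 'max c^T x s.t. A x <= b, x >= 0' is:
  Dual:  min b^T y  s.t.  A^T y >= c,  y >= 0.

So the dual LP is:
  minimize  4y1 + 12y2 + 11y3 + 27y4
  subject to:
    y1 + 4y3 + 3y4 >= 3
    y2 + 3y3 + 2y4 >= 4
    y1, y2, y3, y4 >= 0

Solving the primal: x* = (0, 3.6667).
  primal value c^T x* = 14.6667.
Solving the dual: y* = (0, 0, 1.3333, 0).
  dual value b^T y* = 14.6667.
Strong duality: c^T x* = b^T y*. Confirmed.

14.6667


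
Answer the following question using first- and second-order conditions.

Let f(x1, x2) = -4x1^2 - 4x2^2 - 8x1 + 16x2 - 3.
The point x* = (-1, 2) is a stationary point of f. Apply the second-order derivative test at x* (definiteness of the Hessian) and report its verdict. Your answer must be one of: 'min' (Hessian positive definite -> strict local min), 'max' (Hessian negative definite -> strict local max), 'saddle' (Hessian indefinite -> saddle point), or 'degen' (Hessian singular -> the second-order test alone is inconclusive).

Compute the Hessian H = grad^2 f:
  H = [[-8, 0], [0, -8]]
Verify stationarity: grad f(x*) = H x* + g = (0, 0).
Eigenvalues of H: -8, -8.
Both eigenvalues < 0, so H is negative definite -> x* is a strict local max.

max


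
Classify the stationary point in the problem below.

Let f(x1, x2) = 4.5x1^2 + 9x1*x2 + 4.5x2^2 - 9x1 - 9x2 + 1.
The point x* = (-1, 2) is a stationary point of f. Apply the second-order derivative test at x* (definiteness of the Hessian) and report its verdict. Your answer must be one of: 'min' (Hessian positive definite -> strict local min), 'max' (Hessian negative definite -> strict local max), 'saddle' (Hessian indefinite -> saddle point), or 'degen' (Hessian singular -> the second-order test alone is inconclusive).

Compute the Hessian H = grad^2 f:
  H = [[9, 9], [9, 9]]
Verify stationarity: grad f(x*) = H x* + g = (0, 0).
Eigenvalues of H: 0, 18.
H has a zero eigenvalue (singular; positive semidefinite but not definite), so H is neither positive definite, negative definite, nor indefinite. The second-order test alone is inconclusive -> degen.
(Indeed, f is constant along the null direction of H through x*, so x* is not a strict local extremum.)

degen


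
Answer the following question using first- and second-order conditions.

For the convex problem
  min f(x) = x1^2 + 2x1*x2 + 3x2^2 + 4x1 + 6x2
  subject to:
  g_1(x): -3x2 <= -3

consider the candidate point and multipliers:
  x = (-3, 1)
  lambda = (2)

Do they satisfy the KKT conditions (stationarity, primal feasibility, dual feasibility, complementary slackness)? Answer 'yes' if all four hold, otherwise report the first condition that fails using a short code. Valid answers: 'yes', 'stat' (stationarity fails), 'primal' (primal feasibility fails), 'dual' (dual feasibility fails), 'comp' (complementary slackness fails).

Gradient of f: grad f(x) = Q x + c = (0, 6)
Constraint values g_i(x) = a_i^T x - b_i:
  g_1((-3, 1)) = 0
Stationarity residual: grad f(x) + sum_i lambda_i a_i = (0, 0)
  -> stationarity OK
Primal feasibility (all g_i <= 0): OK
Dual feasibility (all lambda_i >= 0): OK
Complementary slackness (lambda_i * g_i(x) = 0 for all i): OK

Verdict: yes, KKT holds.

yes


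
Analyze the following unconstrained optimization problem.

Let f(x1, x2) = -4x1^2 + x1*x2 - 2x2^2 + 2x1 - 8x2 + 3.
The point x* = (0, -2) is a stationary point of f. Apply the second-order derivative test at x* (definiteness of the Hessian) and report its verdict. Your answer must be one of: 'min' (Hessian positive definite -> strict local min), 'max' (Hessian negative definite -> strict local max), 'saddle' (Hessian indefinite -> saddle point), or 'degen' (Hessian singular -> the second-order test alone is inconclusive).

Compute the Hessian H = grad^2 f:
  H = [[-8, 1], [1, -4]]
Verify stationarity: grad f(x*) = H x* + g = (0, 0).
Eigenvalues of H: -8.2361, -3.7639.
Both eigenvalues < 0, so H is negative definite -> x* is a strict local max.

max


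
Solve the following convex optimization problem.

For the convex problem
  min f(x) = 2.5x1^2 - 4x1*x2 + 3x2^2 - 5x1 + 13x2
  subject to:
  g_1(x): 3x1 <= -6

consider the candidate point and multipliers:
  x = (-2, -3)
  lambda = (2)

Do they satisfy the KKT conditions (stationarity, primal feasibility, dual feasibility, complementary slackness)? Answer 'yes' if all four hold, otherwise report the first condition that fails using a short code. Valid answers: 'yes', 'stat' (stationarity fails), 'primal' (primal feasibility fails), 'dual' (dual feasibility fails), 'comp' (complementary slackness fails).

Gradient of f: grad f(x) = Q x + c = (-3, 3)
Constraint values g_i(x) = a_i^T x - b_i:
  g_1((-2, -3)) = 0
Stationarity residual: grad f(x) + sum_i lambda_i a_i = (3, 3)
  -> stationarity FAILS
Primal feasibility (all g_i <= 0): OK
Dual feasibility (all lambda_i >= 0): OK
Complementary slackness (lambda_i * g_i(x) = 0 for all i): OK

Verdict: the first failing condition is stationarity -> stat.

stat


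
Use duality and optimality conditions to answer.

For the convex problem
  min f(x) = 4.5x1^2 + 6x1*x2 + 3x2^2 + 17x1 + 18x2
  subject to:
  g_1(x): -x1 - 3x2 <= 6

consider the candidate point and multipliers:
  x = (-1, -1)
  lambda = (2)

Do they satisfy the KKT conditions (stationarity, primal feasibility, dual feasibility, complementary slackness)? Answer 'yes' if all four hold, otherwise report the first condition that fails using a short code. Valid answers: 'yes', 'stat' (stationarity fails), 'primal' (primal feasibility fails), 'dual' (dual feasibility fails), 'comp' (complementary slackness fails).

Gradient of f: grad f(x) = Q x + c = (2, 6)
Constraint values g_i(x) = a_i^T x - b_i:
  g_1((-1, -1)) = -2
Stationarity residual: grad f(x) + sum_i lambda_i a_i = (0, 0)
  -> stationarity OK
Primal feasibility (all g_i <= 0): OK
Dual feasibility (all lambda_i >= 0): OK
Complementary slackness (lambda_i * g_i(x) = 0 for all i): FAILS

Verdict: the first failing condition is complementary_slackness -> comp.

comp


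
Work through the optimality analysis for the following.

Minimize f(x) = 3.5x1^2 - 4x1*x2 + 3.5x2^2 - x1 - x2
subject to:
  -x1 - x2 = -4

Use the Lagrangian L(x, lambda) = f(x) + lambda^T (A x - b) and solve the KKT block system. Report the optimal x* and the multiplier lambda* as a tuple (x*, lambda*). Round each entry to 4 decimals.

Form the Lagrangian:
  L(x, lambda) = (1/2) x^T Q x + c^T x + lambda^T (A x - b)
Stationarity (grad_x L = 0): Q x + c + A^T lambda = 0.
Primal feasibility: A x = b.

This gives the KKT block system:
  [ Q   A^T ] [ x     ]   [-c ]
  [ A    0  ] [ lambda ] = [ b ]

Solving the linear system:
  x*      = (2, 2)
  lambda* = (5)
  f(x*)   = 8

x* = (2, 2), lambda* = (5)


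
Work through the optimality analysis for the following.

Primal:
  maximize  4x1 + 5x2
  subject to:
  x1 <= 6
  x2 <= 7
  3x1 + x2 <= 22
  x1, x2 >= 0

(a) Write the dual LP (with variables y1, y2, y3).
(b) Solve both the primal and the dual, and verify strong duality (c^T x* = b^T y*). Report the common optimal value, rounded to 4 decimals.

The standard primal-dual pair for 'max c^T x s.t. A x <= b, x >= 0' is:
  Dual:  min b^T y  s.t.  A^T y >= c,  y >= 0.

So the dual LP is:
  minimize  6y1 + 7y2 + 22y3
  subject to:
    y1 + 3y3 >= 4
    y2 + y3 >= 5
    y1, y2, y3 >= 0

Solving the primal: x* = (5, 7).
  primal value c^T x* = 55.
Solving the dual: y* = (0, 3.6667, 1.3333).
  dual value b^T y* = 55.
Strong duality: c^T x* = b^T y*. Confirmed.

55


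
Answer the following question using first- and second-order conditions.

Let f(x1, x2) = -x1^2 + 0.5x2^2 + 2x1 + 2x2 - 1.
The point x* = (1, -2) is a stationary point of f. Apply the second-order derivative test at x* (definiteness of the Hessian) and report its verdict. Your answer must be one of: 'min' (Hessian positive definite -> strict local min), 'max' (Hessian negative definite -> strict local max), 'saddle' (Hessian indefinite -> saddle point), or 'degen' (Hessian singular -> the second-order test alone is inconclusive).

Compute the Hessian H = grad^2 f:
  H = [[-2, 0], [0, 1]]
Verify stationarity: grad f(x*) = H x* + g = (0, 0).
Eigenvalues of H: -2, 1.
Eigenvalues have mixed signs, so H is indefinite -> x* is a saddle point.

saddle


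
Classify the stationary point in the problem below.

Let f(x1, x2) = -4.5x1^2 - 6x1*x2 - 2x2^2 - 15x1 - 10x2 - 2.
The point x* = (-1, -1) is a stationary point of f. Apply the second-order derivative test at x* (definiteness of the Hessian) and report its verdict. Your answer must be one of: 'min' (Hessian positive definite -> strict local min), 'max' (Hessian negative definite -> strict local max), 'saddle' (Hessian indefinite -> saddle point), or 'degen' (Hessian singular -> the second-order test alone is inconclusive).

Compute the Hessian H = grad^2 f:
  H = [[-9, -6], [-6, -4]]
Verify stationarity: grad f(x*) = H x* + g = (0, 0).
Eigenvalues of H: -13, 0.
H has a zero eigenvalue (singular; negative semidefinite but not definite), so H is neither positive definite, negative definite, nor indefinite. The second-order test alone is inconclusive -> degen.
(Indeed, f is constant along the null direction of H through x*, so x* is not a strict local extremum.)

degen


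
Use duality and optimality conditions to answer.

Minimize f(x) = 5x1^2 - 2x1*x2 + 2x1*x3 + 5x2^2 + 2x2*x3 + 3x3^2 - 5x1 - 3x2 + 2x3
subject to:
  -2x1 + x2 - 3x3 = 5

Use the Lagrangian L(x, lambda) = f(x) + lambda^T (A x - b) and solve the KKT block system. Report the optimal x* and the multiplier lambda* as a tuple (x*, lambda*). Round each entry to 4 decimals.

Form the Lagrangian:
  L(x, lambda) = (1/2) x^T Q x + c^T x + lambda^T (A x - b)
Stationarity (grad_x L = 0): Q x + c + A^T lambda = 0.
Primal feasibility: A x = b.

This gives the KKT block system:
  [ Q   A^T ] [ x     ]   [-c ]
  [ A    0  ] [ lambda ] = [ b ]

Solving the linear system:
  x*      = (0.6923, 0.9808, -1.8013)
  lambda* = (-1.8205)
  f(x*)   = -0.4519

x* = (0.6923, 0.9808, -1.8013), lambda* = (-1.8205)


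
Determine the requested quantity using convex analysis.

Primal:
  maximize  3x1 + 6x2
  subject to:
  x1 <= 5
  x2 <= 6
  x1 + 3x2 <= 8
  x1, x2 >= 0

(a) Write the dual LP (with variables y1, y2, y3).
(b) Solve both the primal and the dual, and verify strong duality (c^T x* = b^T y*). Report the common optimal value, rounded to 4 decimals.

The standard primal-dual pair for 'max c^T x s.t. A x <= b, x >= 0' is:
  Dual:  min b^T y  s.t.  A^T y >= c,  y >= 0.

So the dual LP is:
  minimize  5y1 + 6y2 + 8y3
  subject to:
    y1 + y3 >= 3
    y2 + 3y3 >= 6
    y1, y2, y3 >= 0

Solving the primal: x* = (5, 1).
  primal value c^T x* = 21.
Solving the dual: y* = (1, 0, 2).
  dual value b^T y* = 21.
Strong duality: c^T x* = b^T y*. Confirmed.

21


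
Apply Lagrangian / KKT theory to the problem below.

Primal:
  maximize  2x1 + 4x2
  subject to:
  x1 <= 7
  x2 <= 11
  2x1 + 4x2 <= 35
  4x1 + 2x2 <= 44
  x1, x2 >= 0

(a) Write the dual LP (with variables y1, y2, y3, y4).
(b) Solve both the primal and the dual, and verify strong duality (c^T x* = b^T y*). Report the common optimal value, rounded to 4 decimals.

The standard primal-dual pair for 'max c^T x s.t. A x <= b, x >= 0' is:
  Dual:  min b^T y  s.t.  A^T y >= c,  y >= 0.

So the dual LP is:
  minimize  7y1 + 11y2 + 35y3 + 44y4
  subject to:
    y1 + 2y3 + 4y4 >= 2
    y2 + 4y3 + 2y4 >= 4
    y1, y2, y3, y4 >= 0

Solving the primal: x* = (7, 5.25).
  primal value c^T x* = 35.
Solving the dual: y* = (0, 0, 1, 0).
  dual value b^T y* = 35.
Strong duality: c^T x* = b^T y*. Confirmed.

35


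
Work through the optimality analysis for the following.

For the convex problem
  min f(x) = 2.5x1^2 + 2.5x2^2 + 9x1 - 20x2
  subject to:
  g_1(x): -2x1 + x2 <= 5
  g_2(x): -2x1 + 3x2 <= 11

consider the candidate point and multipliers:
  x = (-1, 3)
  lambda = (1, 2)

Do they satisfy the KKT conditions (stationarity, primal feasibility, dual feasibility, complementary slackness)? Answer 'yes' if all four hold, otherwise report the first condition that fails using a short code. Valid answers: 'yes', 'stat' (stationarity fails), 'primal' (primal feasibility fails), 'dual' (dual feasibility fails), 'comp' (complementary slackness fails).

Gradient of f: grad f(x) = Q x + c = (4, -5)
Constraint values g_i(x) = a_i^T x - b_i:
  g_1((-1, 3)) = 0
  g_2((-1, 3)) = 0
Stationarity residual: grad f(x) + sum_i lambda_i a_i = (-2, 2)
  -> stationarity FAILS
Primal feasibility (all g_i <= 0): OK
Dual feasibility (all lambda_i >= 0): OK
Complementary slackness (lambda_i * g_i(x) = 0 for all i): OK

Verdict: the first failing condition is stationarity -> stat.

stat


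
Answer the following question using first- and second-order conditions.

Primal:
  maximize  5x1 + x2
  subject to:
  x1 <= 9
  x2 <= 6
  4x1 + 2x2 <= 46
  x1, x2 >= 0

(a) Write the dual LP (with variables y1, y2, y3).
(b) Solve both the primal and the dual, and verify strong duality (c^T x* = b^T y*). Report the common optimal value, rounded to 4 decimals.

The standard primal-dual pair for 'max c^T x s.t. A x <= b, x >= 0' is:
  Dual:  min b^T y  s.t.  A^T y >= c,  y >= 0.

So the dual LP is:
  minimize  9y1 + 6y2 + 46y3
  subject to:
    y1 + 4y3 >= 5
    y2 + 2y3 >= 1
    y1, y2, y3 >= 0

Solving the primal: x* = (9, 5).
  primal value c^T x* = 50.
Solving the dual: y* = (3, 0, 0.5).
  dual value b^T y* = 50.
Strong duality: c^T x* = b^T y*. Confirmed.

50


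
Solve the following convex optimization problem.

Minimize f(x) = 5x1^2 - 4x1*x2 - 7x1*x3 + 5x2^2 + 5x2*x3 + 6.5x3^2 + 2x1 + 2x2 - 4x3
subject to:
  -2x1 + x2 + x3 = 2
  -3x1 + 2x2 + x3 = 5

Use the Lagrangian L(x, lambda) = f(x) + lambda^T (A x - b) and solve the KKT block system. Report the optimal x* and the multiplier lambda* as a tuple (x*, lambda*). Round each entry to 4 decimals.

Form the Lagrangian:
  L(x, lambda) = (1/2) x^T Q x + c^T x + lambda^T (A x - b)
Stationarity (grad_x L = 0): Q x + c + A^T lambda = 0.
Primal feasibility: A x = b.

This gives the KKT block system:
  [ Q   A^T ] [ x     ]   [-c ]
  [ A    0  ] [ lambda ] = [ b ]

Solving the linear system:
  x*      = (-1.0476, 1.9524, -2.0476)
  lambda* = (42.5238, -29)
  f(x*)   = 34.9762

x* = (-1.0476, 1.9524, -2.0476), lambda* = (42.5238, -29)


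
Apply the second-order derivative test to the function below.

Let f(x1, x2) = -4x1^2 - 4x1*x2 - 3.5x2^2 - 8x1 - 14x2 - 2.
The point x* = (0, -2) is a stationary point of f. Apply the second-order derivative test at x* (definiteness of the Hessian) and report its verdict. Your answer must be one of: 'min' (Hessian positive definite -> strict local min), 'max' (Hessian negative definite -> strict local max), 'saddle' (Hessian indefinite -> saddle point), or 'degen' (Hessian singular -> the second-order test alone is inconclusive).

Compute the Hessian H = grad^2 f:
  H = [[-8, -4], [-4, -7]]
Verify stationarity: grad f(x*) = H x* + g = (0, 0).
Eigenvalues of H: -11.5311, -3.4689.
Both eigenvalues < 0, so H is negative definite -> x* is a strict local max.

max


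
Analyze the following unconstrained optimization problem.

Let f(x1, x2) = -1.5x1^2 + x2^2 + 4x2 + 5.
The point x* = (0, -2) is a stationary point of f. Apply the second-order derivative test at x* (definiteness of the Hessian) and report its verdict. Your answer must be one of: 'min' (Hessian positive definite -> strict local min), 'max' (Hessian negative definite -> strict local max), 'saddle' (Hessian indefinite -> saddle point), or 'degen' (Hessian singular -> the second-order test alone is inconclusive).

Compute the Hessian H = grad^2 f:
  H = [[-3, 0], [0, 2]]
Verify stationarity: grad f(x*) = H x* + g = (0, 0).
Eigenvalues of H: -3, 2.
Eigenvalues have mixed signs, so H is indefinite -> x* is a saddle point.

saddle


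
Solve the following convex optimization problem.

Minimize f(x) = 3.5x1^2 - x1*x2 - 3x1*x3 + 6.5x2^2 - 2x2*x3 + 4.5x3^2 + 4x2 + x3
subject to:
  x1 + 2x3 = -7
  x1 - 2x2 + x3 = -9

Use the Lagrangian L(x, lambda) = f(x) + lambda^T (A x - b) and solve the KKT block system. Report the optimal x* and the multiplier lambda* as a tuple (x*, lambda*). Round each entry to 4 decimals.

Form the Lagrangian:
  L(x, lambda) = (1/2) x^T Q x + c^T x + lambda^T (A x - b)
Stationarity (grad_x L = 0): Q x + c + A^T lambda = 0.
Primal feasibility: A x = b.

This gives the KKT block system:
  [ Q   A^T ] [ x     ]   [-c ]
  [ A    0  ] [ lambda ] = [ b ]

Solving the linear system:
  x*      = (-2.866, 2.0335, -2.067)
  lambda* = (-2.823, 18.7177)
  f(x*)   = 77.3828

x* = (-2.866, 2.0335, -2.067), lambda* = (-2.823, 18.7177)


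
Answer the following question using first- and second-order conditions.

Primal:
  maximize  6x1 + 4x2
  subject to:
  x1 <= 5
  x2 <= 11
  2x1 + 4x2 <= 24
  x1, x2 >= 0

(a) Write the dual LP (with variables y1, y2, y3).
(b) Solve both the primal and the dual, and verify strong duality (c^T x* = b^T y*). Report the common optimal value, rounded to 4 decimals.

The standard primal-dual pair for 'max c^T x s.t. A x <= b, x >= 0' is:
  Dual:  min b^T y  s.t.  A^T y >= c,  y >= 0.

So the dual LP is:
  minimize  5y1 + 11y2 + 24y3
  subject to:
    y1 + 2y3 >= 6
    y2 + 4y3 >= 4
    y1, y2, y3 >= 0

Solving the primal: x* = (5, 3.5).
  primal value c^T x* = 44.
Solving the dual: y* = (4, 0, 1).
  dual value b^T y* = 44.
Strong duality: c^T x* = b^T y*. Confirmed.

44


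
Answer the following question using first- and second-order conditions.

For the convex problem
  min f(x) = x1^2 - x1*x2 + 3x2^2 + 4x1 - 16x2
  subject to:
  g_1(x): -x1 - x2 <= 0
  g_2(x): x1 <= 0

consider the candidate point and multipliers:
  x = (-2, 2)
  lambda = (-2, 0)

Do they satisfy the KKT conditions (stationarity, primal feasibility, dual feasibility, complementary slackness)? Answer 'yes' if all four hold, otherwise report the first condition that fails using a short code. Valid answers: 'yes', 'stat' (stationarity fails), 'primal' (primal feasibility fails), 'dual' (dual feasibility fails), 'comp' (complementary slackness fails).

Gradient of f: grad f(x) = Q x + c = (-2, -2)
Constraint values g_i(x) = a_i^T x - b_i:
  g_1((-2, 2)) = 0
  g_2((-2, 2)) = -2
Stationarity residual: grad f(x) + sum_i lambda_i a_i = (0, 0)
  -> stationarity OK
Primal feasibility (all g_i <= 0): OK
Dual feasibility (all lambda_i >= 0): FAILS
Complementary slackness (lambda_i * g_i(x) = 0 for all i): OK

Verdict: the first failing condition is dual_feasibility -> dual.

dual


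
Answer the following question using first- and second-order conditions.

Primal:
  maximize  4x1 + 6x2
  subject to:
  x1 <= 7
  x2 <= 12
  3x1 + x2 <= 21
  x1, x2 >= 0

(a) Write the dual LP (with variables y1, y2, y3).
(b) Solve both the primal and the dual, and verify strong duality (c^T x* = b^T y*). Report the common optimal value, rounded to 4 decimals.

The standard primal-dual pair for 'max c^T x s.t. A x <= b, x >= 0' is:
  Dual:  min b^T y  s.t.  A^T y >= c,  y >= 0.

So the dual LP is:
  minimize  7y1 + 12y2 + 21y3
  subject to:
    y1 + 3y3 >= 4
    y2 + y3 >= 6
    y1, y2, y3 >= 0

Solving the primal: x* = (3, 12).
  primal value c^T x* = 84.
Solving the dual: y* = (0, 4.6667, 1.3333).
  dual value b^T y* = 84.
Strong duality: c^T x* = b^T y*. Confirmed.

84


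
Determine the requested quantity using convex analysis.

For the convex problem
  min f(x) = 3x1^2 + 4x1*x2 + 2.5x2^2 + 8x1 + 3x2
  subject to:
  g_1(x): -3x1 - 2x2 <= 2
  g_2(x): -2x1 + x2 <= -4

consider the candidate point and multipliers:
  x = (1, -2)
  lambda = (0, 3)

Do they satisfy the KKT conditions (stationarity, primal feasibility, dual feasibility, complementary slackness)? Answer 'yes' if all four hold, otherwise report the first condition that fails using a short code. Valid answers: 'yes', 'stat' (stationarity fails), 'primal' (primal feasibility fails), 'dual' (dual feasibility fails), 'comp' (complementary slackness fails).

Gradient of f: grad f(x) = Q x + c = (6, -3)
Constraint values g_i(x) = a_i^T x - b_i:
  g_1((1, -2)) = -1
  g_2((1, -2)) = 0
Stationarity residual: grad f(x) + sum_i lambda_i a_i = (0, 0)
  -> stationarity OK
Primal feasibility (all g_i <= 0): OK
Dual feasibility (all lambda_i >= 0): OK
Complementary slackness (lambda_i * g_i(x) = 0 for all i): OK

Verdict: yes, KKT holds.

yes


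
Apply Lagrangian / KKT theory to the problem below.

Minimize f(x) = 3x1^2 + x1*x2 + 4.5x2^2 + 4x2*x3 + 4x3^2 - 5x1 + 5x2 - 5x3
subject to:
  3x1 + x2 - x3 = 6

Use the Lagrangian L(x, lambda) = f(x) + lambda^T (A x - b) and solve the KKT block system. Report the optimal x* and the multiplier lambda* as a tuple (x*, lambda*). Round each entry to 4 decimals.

Form the Lagrangian:
  L(x, lambda) = (1/2) x^T Q x + c^T x + lambda^T (A x - b)
Stationarity (grad_x L = 0): Q x + c + A^T lambda = 0.
Primal feasibility: A x = b.

This gives the KKT block system:
  [ Q   A^T ] [ x     ]   [-c ]
  [ A    0  ] [ lambda ] = [ b ]

Solving the linear system:
  x*      = (2.4716, -0.778, 0.6368)
  lambda* = (-3.0172)
  f(x*)   = -0.6644

x* = (2.4716, -0.778, 0.6368), lambda* = (-3.0172)


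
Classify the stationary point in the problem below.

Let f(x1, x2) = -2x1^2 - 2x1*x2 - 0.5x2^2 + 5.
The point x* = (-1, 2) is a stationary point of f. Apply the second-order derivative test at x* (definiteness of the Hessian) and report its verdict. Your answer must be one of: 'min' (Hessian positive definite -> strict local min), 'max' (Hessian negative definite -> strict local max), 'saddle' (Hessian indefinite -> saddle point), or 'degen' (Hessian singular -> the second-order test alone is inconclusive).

Compute the Hessian H = grad^2 f:
  H = [[-4, -2], [-2, -1]]
Verify stationarity: grad f(x*) = H x* + g = (0, 0).
Eigenvalues of H: -5, 0.
H has a zero eigenvalue (singular; negative semidefinite but not definite), so H is neither positive definite, negative definite, nor indefinite. The second-order test alone is inconclusive -> degen.
(Indeed, f is constant along the null direction of H through x*, so x* is not a strict local extremum.)

degen


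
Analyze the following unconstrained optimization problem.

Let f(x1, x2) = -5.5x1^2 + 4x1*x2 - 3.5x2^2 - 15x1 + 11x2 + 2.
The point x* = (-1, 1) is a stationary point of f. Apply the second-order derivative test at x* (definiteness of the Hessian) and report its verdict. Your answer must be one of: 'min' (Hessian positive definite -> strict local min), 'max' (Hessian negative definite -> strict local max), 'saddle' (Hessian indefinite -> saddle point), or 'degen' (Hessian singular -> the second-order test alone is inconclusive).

Compute the Hessian H = grad^2 f:
  H = [[-11, 4], [4, -7]]
Verify stationarity: grad f(x*) = H x* + g = (0, 0).
Eigenvalues of H: -13.4721, -4.5279.
Both eigenvalues < 0, so H is negative definite -> x* is a strict local max.

max


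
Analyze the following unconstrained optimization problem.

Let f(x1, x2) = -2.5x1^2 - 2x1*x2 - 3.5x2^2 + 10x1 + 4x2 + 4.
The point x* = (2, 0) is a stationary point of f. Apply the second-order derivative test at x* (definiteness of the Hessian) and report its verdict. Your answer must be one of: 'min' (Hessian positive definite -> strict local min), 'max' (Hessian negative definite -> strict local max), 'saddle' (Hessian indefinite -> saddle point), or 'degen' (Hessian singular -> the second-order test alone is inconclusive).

Compute the Hessian H = grad^2 f:
  H = [[-5, -2], [-2, -7]]
Verify stationarity: grad f(x*) = H x* + g = (0, 0).
Eigenvalues of H: -8.2361, -3.7639.
Both eigenvalues < 0, so H is negative definite -> x* is a strict local max.

max


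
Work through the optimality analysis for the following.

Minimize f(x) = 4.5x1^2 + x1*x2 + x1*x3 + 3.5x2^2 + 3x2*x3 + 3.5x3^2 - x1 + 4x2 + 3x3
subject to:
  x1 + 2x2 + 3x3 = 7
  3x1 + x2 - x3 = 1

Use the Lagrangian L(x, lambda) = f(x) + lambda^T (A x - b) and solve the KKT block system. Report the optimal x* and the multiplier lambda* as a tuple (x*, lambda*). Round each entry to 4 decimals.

Form the Lagrangian:
  L(x, lambda) = (1/2) x^T Q x + c^T x + lambda^T (A x - b)
Stationarity (grad_x L = 0): Q x + c + A^T lambda = 0.
Primal feasibility: A x = b.

This gives the KKT block system:
  [ Q   A^T ] [ x     ]   [-c ]
  [ A    0  ] [ lambda ] = [ b ]

Solving the linear system:
  x*      = (0.8, 0.4, 1.8)
  lambda* = (-6.12, -0.76)
  f(x*)   = 24.9

x* = (0.8, 0.4, 1.8), lambda* = (-6.12, -0.76)


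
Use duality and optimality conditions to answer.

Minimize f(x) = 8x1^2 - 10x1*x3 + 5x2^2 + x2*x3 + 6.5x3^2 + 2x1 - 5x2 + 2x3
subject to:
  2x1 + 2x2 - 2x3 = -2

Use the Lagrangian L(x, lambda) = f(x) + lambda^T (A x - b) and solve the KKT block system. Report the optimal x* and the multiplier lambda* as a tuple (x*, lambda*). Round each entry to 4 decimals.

Form the Lagrangian:
  L(x, lambda) = (1/2) x^T Q x + c^T x + lambda^T (A x - b)
Stationarity (grad_x L = 0): Q x + c + A^T lambda = 0.
Primal feasibility: A x = b.

This gives the KKT block system:
  [ Q   A^T ] [ x     ]   [-c ]
  [ A    0  ] [ lambda ] = [ b ]

Solving the linear system:
  x*      = (-0.6268, -0.3397, 0.0335)
  lambda* = (4.1818)
  f(x*)   = 4.4378

x* = (-0.6268, -0.3397, 0.0335), lambda* = (4.1818)


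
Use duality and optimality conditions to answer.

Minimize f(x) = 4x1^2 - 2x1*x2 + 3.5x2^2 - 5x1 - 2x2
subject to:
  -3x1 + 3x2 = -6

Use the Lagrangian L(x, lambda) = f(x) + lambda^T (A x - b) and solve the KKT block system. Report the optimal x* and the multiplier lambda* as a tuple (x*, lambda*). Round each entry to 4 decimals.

Form the Lagrangian:
  L(x, lambda) = (1/2) x^T Q x + c^T x + lambda^T (A x - b)
Stationarity (grad_x L = 0): Q x + c + A^T lambda = 0.
Primal feasibility: A x = b.

This gives the KKT block system:
  [ Q   A^T ] [ x     ]   [-c ]
  [ A    0  ] [ lambda ] = [ b ]

Solving the linear system:
  x*      = (1.5455, -0.4545)
  lambda* = (2.7576)
  f(x*)   = 4.8636

x* = (1.5455, -0.4545), lambda* = (2.7576)


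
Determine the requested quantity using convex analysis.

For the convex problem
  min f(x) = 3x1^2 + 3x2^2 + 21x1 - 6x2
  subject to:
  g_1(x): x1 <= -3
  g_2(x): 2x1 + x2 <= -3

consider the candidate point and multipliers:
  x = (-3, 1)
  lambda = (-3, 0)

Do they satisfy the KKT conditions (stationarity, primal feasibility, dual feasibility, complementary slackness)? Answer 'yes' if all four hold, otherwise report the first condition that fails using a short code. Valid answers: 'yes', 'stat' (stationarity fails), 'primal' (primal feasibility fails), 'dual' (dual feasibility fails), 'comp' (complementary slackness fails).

Gradient of f: grad f(x) = Q x + c = (3, 0)
Constraint values g_i(x) = a_i^T x - b_i:
  g_1((-3, 1)) = 0
  g_2((-3, 1)) = -2
Stationarity residual: grad f(x) + sum_i lambda_i a_i = (0, 0)
  -> stationarity OK
Primal feasibility (all g_i <= 0): OK
Dual feasibility (all lambda_i >= 0): FAILS
Complementary slackness (lambda_i * g_i(x) = 0 for all i): OK

Verdict: the first failing condition is dual_feasibility -> dual.

dual


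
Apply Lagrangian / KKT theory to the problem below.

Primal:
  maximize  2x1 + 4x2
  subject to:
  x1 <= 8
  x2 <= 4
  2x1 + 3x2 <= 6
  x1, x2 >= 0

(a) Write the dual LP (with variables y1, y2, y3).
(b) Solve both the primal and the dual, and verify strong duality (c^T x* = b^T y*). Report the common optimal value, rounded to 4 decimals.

The standard primal-dual pair for 'max c^T x s.t. A x <= b, x >= 0' is:
  Dual:  min b^T y  s.t.  A^T y >= c,  y >= 0.

So the dual LP is:
  minimize  8y1 + 4y2 + 6y3
  subject to:
    y1 + 2y3 >= 2
    y2 + 3y3 >= 4
    y1, y2, y3 >= 0

Solving the primal: x* = (0, 2).
  primal value c^T x* = 8.
Solving the dual: y* = (0, 0, 1.3333).
  dual value b^T y* = 8.
Strong duality: c^T x* = b^T y*. Confirmed.

8


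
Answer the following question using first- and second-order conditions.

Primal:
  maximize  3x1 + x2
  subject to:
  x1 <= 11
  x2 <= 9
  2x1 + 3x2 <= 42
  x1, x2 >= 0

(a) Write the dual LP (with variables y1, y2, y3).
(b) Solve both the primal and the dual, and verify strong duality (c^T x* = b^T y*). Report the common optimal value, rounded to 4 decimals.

The standard primal-dual pair for 'max c^T x s.t. A x <= b, x >= 0' is:
  Dual:  min b^T y  s.t.  A^T y >= c,  y >= 0.

So the dual LP is:
  minimize  11y1 + 9y2 + 42y3
  subject to:
    y1 + 2y3 >= 3
    y2 + 3y3 >= 1
    y1, y2, y3 >= 0

Solving the primal: x* = (11, 6.6667).
  primal value c^T x* = 39.6667.
Solving the dual: y* = (2.3333, 0, 0.3333).
  dual value b^T y* = 39.6667.
Strong duality: c^T x* = b^T y*. Confirmed.

39.6667


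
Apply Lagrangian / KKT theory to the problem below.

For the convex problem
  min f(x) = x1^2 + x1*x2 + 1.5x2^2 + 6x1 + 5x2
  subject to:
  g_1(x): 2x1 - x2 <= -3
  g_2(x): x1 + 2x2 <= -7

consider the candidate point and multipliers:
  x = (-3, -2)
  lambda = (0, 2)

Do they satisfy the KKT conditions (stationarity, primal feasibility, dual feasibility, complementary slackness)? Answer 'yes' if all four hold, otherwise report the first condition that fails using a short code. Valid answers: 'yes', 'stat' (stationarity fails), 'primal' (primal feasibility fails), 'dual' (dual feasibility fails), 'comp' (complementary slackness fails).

Gradient of f: grad f(x) = Q x + c = (-2, -4)
Constraint values g_i(x) = a_i^T x - b_i:
  g_1((-3, -2)) = -1
  g_2((-3, -2)) = 0
Stationarity residual: grad f(x) + sum_i lambda_i a_i = (0, 0)
  -> stationarity OK
Primal feasibility (all g_i <= 0): OK
Dual feasibility (all lambda_i >= 0): OK
Complementary slackness (lambda_i * g_i(x) = 0 for all i): OK

Verdict: yes, KKT holds.

yes


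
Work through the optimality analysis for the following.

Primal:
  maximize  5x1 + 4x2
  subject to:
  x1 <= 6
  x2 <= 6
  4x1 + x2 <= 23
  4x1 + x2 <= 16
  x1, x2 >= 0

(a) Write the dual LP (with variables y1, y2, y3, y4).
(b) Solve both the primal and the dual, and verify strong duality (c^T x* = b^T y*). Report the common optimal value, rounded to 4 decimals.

The standard primal-dual pair for 'max c^T x s.t. A x <= b, x >= 0' is:
  Dual:  min b^T y  s.t.  A^T y >= c,  y >= 0.

So the dual LP is:
  minimize  6y1 + 6y2 + 23y3 + 16y4
  subject to:
    y1 + 4y3 + 4y4 >= 5
    y2 + y3 + y4 >= 4
    y1, y2, y3, y4 >= 0

Solving the primal: x* = (2.5, 6).
  primal value c^T x* = 36.5.
Solving the dual: y* = (0, 2.75, 0, 1.25).
  dual value b^T y* = 36.5.
Strong duality: c^T x* = b^T y*. Confirmed.

36.5


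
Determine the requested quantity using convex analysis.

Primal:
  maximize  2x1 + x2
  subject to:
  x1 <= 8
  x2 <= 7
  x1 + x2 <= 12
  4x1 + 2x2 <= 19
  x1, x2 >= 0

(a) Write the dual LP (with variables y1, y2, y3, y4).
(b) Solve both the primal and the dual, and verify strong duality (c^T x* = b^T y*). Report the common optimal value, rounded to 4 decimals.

The standard primal-dual pair for 'max c^T x s.t. A x <= b, x >= 0' is:
  Dual:  min b^T y  s.t.  A^T y >= c,  y >= 0.

So the dual LP is:
  minimize  8y1 + 7y2 + 12y3 + 19y4
  subject to:
    y1 + y3 + 4y4 >= 2
    y2 + y3 + 2y4 >= 1
    y1, y2, y3, y4 >= 0

Solving the primal: x* = (4.75, 0).
  primal value c^T x* = 9.5.
Solving the dual: y* = (0, 0, 0, 0.5).
  dual value b^T y* = 9.5.
Strong duality: c^T x* = b^T y*. Confirmed.

9.5


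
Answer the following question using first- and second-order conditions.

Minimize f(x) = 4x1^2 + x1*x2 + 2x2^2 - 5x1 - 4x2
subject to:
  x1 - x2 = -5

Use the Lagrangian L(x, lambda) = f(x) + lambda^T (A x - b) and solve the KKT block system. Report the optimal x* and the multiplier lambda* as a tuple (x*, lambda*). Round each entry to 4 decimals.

Form the Lagrangian:
  L(x, lambda) = (1/2) x^T Q x + c^T x + lambda^T (A x - b)
Stationarity (grad_x L = 0): Q x + c + A^T lambda = 0.
Primal feasibility: A x = b.

This gives the KKT block system:
  [ Q   A^T ] [ x     ]   [-c ]
  [ A    0  ] [ lambda ] = [ b ]

Solving the linear system:
  x*      = (-1.1429, 3.8571)
  lambda* = (10.2857)
  f(x*)   = 20.8571

x* = (-1.1429, 3.8571), lambda* = (10.2857)


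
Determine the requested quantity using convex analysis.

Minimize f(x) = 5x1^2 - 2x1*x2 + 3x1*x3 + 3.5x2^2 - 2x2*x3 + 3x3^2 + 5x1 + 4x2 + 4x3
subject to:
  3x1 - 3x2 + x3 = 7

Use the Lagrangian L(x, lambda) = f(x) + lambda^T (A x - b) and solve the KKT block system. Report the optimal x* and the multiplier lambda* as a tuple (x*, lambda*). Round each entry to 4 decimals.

Form the Lagrangian:
  L(x, lambda) = (1/2) x^T Q x + c^T x + lambda^T (A x - b)
Stationarity (grad_x L = 0): Q x + c + A^T lambda = 0.
Primal feasibility: A x = b.

This gives the KKT block system:
  [ Q   A^T ] [ x     ]   [-c ]
  [ A    0  ] [ lambda ] = [ b ]

Solving the linear system:
  x*      = (0.4188, -2.2618, -1.0419)
  lambda* = (-3.5288)
  f(x*)   = 6.7906

x* = (0.4188, -2.2618, -1.0419), lambda* = (-3.5288)


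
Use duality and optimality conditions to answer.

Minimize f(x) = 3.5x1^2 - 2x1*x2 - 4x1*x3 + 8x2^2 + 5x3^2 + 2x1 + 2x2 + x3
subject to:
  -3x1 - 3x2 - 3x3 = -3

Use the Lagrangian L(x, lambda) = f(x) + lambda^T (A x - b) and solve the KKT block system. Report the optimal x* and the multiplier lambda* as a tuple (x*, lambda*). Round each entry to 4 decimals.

Form the Lagrangian:
  L(x, lambda) = (1/2) x^T Q x + c^T x + lambda^T (A x - b)
Stationarity (grad_x L = 0): Q x + c + A^T lambda = 0.
Primal feasibility: A x = b.

This gives the KKT block system:
  [ Q   A^T ] [ x     ]   [-c ]
  [ A    0  ] [ lambda ] = [ b ]

Solving the linear system:
  x*      = (0.4545, 0.1364, 0.4091)
  lambda* = (1.0909)
  f(x*)   = 2.4318

x* = (0.4545, 0.1364, 0.4091), lambda* = (1.0909)


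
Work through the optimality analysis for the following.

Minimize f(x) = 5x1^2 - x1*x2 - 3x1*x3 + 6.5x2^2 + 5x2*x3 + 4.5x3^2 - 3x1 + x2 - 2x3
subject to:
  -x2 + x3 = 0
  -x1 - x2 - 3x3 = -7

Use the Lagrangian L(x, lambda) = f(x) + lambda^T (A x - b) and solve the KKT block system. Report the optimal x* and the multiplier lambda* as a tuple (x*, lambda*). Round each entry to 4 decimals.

Form the Lagrangian:
  L(x, lambda) = (1/2) x^T Q x + c^T x + lambda^T (A x - b)
Stationarity (grad_x L = 0): Q x + c + A^T lambda = 0.
Primal feasibility: A x = b.

This gives the KKT block system:
  [ Q   A^T ] [ x     ]   [-c ]
  [ A    0  ] [ lambda ] = [ b ]

Solving the linear system:
  x*      = (1.6964, 1.3259, 1.3259)
  lambda* = (14.5089, 8.6607)
  f(x*)   = 27.1049

x* = (1.6964, 1.3259, 1.3259), lambda* = (14.5089, 8.6607)
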